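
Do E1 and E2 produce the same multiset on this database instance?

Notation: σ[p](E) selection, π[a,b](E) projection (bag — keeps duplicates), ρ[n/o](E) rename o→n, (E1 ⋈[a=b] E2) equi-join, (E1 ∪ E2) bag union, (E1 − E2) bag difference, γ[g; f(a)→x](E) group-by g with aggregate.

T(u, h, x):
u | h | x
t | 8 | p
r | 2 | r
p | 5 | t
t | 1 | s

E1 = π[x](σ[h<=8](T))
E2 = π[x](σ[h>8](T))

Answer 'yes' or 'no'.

E1 per-node cardinality:
  T → 4
  σ[h<=8](T) → 4
  π[x](σ[h<=8](T)) → 4
E2 per-node cardinality:
  T → 4
  σ[h>8](T) → 0
  π[x](σ[h>8](T)) → 0

E1 result:
x
p
r
s
t
E2 result:
x
(0 rows)
Witness: ('p',) appears 1× in E1 but 0× in E2.

no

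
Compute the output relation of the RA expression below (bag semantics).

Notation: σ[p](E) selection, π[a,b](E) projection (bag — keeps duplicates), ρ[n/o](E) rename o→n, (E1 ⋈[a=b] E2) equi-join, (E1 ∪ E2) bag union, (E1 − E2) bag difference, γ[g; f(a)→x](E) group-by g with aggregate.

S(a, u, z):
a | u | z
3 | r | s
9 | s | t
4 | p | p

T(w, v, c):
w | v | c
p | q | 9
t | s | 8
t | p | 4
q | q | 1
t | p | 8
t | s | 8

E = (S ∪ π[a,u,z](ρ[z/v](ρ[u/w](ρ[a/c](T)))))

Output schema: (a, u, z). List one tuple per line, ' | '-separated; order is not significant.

Row counts bottom-up:
  S → 3
  T → 6
  ρ[a/c](T) → 6
  ρ[u/w](ρ[a/c](T)) → 6
  ρ[z/v](ρ[u/w](ρ[a/c](T))) → 6
  π[a,u,z](ρ[z/v](ρ[u/w](ρ[a/c](T)))) → 6
  (S ∪ π[a,u,z](ρ[z/v](ρ[u/w](ρ[a/c](T))))) → 9

== RESULT ==
a | u | z
1 | q | q
3 | r | s
4 | p | p
4 | t | p
8 | t | p
8 | t | s
8 | t | s
9 | p | q
9 | s | t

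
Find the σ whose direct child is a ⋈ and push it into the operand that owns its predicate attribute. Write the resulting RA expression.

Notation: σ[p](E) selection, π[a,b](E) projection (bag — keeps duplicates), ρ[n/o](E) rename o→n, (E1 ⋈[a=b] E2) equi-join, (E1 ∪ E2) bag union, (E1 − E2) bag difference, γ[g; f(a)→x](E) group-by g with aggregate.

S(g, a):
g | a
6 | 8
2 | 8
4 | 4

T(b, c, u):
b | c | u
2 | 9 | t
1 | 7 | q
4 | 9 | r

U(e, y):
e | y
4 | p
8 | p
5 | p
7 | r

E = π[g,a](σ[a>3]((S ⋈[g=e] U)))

σ filters on a, owned by the left side.
E' = π[g,a]((σ[a>3](S) ⋈[g=e] U))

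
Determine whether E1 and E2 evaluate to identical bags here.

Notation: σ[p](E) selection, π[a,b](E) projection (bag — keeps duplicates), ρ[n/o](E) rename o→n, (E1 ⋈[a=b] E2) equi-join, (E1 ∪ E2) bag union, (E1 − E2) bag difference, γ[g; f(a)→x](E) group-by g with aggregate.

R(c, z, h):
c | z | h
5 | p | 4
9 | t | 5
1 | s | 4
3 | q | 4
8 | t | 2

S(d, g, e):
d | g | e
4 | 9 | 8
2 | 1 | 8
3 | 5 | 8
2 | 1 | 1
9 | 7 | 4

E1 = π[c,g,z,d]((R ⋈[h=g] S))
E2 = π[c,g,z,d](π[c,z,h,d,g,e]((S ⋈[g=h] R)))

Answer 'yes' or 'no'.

E1 per-node cardinality:
  R → 5
  S → 5
  (R ⋈[h=g] S) → 1
  π[c,g,z,d]((R ⋈[h=g] S)) → 1
E2 per-node cardinality:
  S → 5
  R → 5
  (S ⋈[g=h] R) → 1
  π[c,z,h,d,g,e]((S ⋈[g=h] R)) → 1
  π[c,g,z,d](π[c,z,h,d,g,e]((S ⋈[g=h] R))) → 1

E1 and E2 produce the same multiset:
c | g | z | d
9 | 5 | t | 3

yes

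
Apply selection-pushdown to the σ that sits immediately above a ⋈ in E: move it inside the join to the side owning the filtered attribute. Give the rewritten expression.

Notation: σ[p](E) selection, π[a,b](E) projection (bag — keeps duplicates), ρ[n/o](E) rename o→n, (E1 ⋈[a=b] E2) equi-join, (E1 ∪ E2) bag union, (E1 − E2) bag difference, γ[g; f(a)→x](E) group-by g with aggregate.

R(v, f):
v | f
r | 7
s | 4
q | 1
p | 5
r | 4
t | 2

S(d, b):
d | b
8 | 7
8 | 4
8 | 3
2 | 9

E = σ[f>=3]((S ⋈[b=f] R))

σ filters on f, owned by the right side.
E' = (S ⋈[b=f] σ[f>=3](R))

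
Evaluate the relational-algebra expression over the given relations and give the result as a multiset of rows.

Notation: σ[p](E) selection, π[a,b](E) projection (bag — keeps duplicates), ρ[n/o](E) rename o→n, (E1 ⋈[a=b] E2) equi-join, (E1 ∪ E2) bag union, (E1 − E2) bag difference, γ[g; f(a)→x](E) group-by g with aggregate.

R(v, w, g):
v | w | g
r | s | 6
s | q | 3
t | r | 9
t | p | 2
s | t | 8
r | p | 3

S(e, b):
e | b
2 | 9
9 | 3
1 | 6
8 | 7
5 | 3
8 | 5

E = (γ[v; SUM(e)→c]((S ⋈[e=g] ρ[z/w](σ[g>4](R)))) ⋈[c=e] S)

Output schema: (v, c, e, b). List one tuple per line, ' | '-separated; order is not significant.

Subexpression sizes:
  S → 6
  R → 6
  σ[g>4](R) → 3
  ρ[z/w](σ[g>4](R)) → 3
  (S ⋈[e=g] ρ[z/w](σ[g>4](R))) → 3
  γ[v; SUM(e)→c]((S ⋈[e=g] ρ[z/w](σ[g>4](R)))) → 2
  S → 6
  (γ[v; SUM(e)→c]((S ⋈[e=g] ρ[z/w](σ[g>4](R)))) ⋈[c=e] S) → 1

== RESULT ==
v | c | e | b
t | 9 | 9 | 3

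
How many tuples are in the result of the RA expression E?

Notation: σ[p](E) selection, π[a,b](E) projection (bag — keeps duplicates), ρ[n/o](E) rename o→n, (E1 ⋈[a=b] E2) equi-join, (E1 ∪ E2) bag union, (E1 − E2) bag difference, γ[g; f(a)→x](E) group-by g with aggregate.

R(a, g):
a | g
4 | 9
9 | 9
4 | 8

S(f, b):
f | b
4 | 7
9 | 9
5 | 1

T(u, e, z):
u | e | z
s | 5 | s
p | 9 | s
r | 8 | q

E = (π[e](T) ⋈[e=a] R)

Row counts bottom-up:
  T → 3
  π[e](T) → 3
  R → 3
  (π[e](T) ⋈[e=a] R) → 1

|E| = 1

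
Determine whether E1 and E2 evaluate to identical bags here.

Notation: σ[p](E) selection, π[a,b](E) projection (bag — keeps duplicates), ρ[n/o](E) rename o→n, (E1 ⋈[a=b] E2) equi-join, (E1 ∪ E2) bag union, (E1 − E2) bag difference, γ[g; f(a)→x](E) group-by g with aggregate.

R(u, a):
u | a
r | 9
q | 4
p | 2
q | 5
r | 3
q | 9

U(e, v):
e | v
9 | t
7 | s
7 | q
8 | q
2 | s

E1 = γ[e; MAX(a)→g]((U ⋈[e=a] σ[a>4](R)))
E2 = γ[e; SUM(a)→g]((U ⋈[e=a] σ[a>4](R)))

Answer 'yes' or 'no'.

E1 per-node cardinality:
  U → 5
  R → 6
  σ[a>4](R) → 3
  (U ⋈[e=a] σ[a>4](R)) → 2
  γ[e; MAX(a)→g]((U ⋈[e=a] σ[a>4](R))) → 1
E2 per-node cardinality:
  U → 5
  R → 6
  σ[a>4](R) → 3
  (U ⋈[e=a] σ[a>4](R)) → 2
  γ[e; SUM(a)→g]((U ⋈[e=a] σ[a>4](R))) → 1

E1 result:
e | g
9 | 9
E2 result:
e | g
9 | 18
Witness: (9, 18) appears 0× in E1 but 1× in E2.

no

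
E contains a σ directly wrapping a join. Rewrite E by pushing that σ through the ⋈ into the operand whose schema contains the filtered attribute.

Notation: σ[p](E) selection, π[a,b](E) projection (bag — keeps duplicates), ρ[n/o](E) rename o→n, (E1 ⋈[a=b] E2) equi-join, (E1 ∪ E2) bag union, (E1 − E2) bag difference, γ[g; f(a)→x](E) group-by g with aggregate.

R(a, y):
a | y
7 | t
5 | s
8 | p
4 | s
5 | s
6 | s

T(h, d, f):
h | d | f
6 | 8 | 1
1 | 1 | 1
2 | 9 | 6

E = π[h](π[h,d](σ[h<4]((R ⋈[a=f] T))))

σ filters on h, owned by the right side.
E' = π[h](π[h,d]((R ⋈[a=f] σ[h<4](T))))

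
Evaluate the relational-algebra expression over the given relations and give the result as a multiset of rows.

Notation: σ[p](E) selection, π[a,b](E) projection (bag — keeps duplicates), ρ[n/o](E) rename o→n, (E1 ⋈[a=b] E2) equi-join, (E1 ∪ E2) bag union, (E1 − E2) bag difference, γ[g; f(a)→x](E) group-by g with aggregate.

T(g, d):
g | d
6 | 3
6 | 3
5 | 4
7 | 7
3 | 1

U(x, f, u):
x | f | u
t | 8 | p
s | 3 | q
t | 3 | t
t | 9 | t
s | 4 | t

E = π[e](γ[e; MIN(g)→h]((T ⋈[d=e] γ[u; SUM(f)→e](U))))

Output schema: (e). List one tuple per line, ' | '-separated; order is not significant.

Per-node cardinality:
  T → 5
  U → 5
  γ[u; SUM(f)→e](U) → 3
  (T ⋈[d=e] γ[u; SUM(f)→e](U)) → 2
  γ[e; MIN(g)→h]((T ⋈[d=e] γ[u; SUM(f)→e](U))) → 1
  π[e](γ[e; MIN(g)→h]((T ⋈[d=e] γ[u; SUM(f)→e](U)))) → 1

== RESULT ==
e
3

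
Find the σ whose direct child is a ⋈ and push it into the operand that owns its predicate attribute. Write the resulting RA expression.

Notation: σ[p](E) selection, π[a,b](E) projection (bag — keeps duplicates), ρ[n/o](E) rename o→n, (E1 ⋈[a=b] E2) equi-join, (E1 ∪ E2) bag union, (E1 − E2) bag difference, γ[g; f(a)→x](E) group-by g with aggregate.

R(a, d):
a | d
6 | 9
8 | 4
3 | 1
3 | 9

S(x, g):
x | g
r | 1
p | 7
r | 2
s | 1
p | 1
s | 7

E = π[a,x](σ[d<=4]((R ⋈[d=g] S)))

σ filters on d, owned by the left side.
E' = π[a,x]((σ[d<=4](R) ⋈[d=g] S))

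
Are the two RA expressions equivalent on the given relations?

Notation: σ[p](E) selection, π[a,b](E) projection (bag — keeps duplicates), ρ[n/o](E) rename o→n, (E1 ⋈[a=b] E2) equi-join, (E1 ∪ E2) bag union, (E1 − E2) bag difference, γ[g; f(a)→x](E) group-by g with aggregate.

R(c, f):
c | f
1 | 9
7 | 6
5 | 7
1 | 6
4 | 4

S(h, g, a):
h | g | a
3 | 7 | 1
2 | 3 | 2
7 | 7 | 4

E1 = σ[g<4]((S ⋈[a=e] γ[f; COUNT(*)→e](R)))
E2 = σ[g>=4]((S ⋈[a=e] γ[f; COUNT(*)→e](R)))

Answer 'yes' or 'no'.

E1 per-node cardinality:
  S → 3
  R → 5
  γ[f; COUNT(*)→e](R) → 4
  (S ⋈[a=e] γ[f; COUNT(*)→e](R)) → 4
  σ[g<4]((S ⋈[a=e] γ[f; COUNT(*)→e](R))) → 1
E2 per-node cardinality:
  S → 3
  R → 5
  γ[f; COUNT(*)→e](R) → 4
  (S ⋈[a=e] γ[f; COUNT(*)→e](R)) → 4
  σ[g>=4]((S ⋈[a=e] γ[f; COUNT(*)→e](R))) → 3

E1 result:
h | g | a | f | e
2 | 3 | 2 | 6 | 2
E2 result:
h | g | a | f | e
3 | 7 | 1 | 4 | 1
3 | 7 | 1 | 7 | 1
3 | 7 | 1 | 9 | 1
Witness: (3, 7, 1, 7, 1) appears 0× in E1 but 1× in E2.

no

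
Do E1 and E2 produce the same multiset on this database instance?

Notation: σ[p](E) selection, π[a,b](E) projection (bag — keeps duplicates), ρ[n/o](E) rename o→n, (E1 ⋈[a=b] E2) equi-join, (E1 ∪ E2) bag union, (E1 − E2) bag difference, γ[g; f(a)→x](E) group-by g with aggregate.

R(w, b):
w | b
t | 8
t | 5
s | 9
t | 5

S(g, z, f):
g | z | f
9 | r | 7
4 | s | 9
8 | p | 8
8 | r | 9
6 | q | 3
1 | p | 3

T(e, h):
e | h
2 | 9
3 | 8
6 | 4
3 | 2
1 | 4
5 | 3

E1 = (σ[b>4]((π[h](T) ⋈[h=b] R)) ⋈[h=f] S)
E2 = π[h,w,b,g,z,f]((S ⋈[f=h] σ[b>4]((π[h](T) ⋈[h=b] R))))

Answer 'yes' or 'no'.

E1 subexpression sizes:
  T → 6
  π[h](T) → 6
  R → 4
  (π[h](T) ⋈[h=b] R) → 2
  σ[b>4]((π[h](T) ⋈[h=b] R)) → 2
  S → 6
  (σ[b>4]((π[h](T) ⋈[h=b] R)) ⋈[h=f] S) → 3
E2 subexpression sizes:
  S → 6
  T → 6
  π[h](T) → 6
  R → 4
  (π[h](T) ⋈[h=b] R) → 2
  σ[b>4]((π[h](T) ⋈[h=b] R)) → 2
  (S ⋈[f=h] σ[b>4]((π[h](T) ⋈[h=b] R))) → 3
  π[h,w,b,g,z,f]((S ⋈[f=h] σ[b>4]((π[h](T) ⋈[h=b] R)))) → 3

E1 and E2 produce the same multiset:
h | w | b | g | z | f
8 | t | 8 | 8 | p | 8
9 | s | 9 | 4 | s | 9
9 | s | 9 | 8 | r | 9

yes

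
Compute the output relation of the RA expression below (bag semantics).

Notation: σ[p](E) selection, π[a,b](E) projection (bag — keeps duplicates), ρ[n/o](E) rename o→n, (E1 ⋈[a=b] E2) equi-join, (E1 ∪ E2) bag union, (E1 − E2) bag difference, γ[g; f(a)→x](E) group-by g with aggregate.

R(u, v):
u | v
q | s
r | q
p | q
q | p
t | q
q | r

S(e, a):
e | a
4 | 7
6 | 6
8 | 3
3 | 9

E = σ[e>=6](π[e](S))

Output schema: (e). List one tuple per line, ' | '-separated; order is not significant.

Stepwise |·|:
  S → 4
  π[e](S) → 4
  σ[e>=6](π[e](S)) → 2

== RESULT ==
e
6
8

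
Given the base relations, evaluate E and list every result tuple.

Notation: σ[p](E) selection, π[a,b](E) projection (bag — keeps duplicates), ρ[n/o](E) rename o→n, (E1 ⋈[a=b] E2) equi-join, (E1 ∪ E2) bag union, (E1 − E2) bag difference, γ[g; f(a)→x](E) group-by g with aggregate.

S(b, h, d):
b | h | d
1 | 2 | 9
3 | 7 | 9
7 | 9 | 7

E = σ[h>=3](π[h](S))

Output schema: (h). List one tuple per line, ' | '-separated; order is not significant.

Row counts bottom-up:
  S → 3
  π[h](S) → 3
  σ[h>=3](π[h](S)) → 2

== RESULT ==
h
7
9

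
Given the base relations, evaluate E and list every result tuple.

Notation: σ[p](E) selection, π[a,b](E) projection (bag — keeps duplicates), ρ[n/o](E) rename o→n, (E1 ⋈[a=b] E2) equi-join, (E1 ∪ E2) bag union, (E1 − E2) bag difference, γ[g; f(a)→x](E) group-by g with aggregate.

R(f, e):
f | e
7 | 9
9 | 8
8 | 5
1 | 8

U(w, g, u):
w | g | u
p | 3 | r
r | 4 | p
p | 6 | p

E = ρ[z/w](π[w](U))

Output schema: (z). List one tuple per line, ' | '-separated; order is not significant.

Row counts bottom-up:
  U → 3
  π[w](U) → 3
  ρ[z/w](π[w](U)) → 3

== RESULT ==
z
p
p
r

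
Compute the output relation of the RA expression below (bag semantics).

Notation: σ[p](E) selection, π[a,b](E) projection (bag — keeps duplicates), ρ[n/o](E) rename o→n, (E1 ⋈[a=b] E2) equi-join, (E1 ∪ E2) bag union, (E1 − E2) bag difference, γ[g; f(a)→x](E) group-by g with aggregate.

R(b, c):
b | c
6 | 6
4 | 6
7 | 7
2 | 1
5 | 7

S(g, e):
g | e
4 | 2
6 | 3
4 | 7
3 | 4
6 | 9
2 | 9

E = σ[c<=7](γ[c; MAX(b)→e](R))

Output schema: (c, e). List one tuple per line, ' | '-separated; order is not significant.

Per-node cardinality:
  R → 5
  γ[c; MAX(b)→e](R) → 3
  σ[c<=7](γ[c; MAX(b)→e](R)) → 3

== RESULT ==
c | e
1 | 2
6 | 6
7 | 7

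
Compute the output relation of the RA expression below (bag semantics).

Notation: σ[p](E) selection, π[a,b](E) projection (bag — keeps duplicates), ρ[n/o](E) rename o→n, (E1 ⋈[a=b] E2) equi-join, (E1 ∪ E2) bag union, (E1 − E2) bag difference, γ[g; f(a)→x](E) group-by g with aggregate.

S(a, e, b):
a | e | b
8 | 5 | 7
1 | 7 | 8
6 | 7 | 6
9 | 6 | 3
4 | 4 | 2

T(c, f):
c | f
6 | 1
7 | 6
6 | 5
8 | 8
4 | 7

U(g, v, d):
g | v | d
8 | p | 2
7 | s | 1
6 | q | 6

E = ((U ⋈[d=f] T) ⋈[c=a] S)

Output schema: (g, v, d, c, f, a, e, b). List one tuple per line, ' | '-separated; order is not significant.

Row counts bottom-up:
  U → 3
  T → 5
  (U ⋈[d=f] T) → 2
  S → 5
  ((U ⋈[d=f] T) ⋈[c=a] S) → 1

== RESULT ==
g | v | d | c | f | a | e | b
7 | s | 1 | 6 | 1 | 6 | 7 | 6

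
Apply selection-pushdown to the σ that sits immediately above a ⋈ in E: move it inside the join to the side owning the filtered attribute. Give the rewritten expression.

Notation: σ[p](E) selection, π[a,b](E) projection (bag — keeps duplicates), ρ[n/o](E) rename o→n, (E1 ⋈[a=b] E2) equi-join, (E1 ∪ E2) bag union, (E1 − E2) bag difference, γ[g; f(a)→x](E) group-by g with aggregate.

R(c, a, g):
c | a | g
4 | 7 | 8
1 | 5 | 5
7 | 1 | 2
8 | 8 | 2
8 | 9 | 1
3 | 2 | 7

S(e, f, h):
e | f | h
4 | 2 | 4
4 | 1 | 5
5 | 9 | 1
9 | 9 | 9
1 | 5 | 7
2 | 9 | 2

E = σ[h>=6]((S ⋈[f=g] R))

σ filters on h, owned by the left side.
E' = (σ[h>=6](S) ⋈[f=g] R)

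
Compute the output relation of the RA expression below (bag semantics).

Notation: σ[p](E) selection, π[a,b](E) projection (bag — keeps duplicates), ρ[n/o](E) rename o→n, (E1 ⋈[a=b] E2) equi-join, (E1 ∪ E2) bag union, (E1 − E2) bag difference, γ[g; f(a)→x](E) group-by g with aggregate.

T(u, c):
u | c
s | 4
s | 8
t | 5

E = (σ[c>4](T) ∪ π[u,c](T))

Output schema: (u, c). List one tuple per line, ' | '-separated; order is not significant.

Stepwise |·|:
  T → 3
  σ[c>4](T) → 2
  T → 3
  π[u,c](T) → 3
  (σ[c>4](T) ∪ π[u,c](T)) → 5

== RESULT ==
u | c
s | 4
s | 8
s | 8
t | 5
t | 5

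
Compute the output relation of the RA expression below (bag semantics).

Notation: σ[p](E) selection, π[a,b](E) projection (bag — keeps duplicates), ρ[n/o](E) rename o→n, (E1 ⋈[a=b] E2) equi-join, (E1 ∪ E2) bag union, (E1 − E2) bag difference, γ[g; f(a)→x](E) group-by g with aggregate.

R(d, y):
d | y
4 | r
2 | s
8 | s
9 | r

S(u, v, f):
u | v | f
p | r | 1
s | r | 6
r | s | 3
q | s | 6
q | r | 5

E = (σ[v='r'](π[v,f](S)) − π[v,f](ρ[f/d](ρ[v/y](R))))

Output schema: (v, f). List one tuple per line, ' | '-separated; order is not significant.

Row counts bottom-up:
  S → 5
  π[v,f](S) → 5
  σ[v='r'](π[v,f](S)) → 3
  R → 4
  ρ[v/y](R) → 4
  ρ[f/d](ρ[v/y](R)) → 4
  π[v,f](ρ[f/d](ρ[v/y](R))) → 4
  (σ[v='r'](π[v,f](S)) − π[v,f](ρ[f/d](ρ[v/y](R)))) → 3

== RESULT ==
v | f
r | 1
r | 5
r | 6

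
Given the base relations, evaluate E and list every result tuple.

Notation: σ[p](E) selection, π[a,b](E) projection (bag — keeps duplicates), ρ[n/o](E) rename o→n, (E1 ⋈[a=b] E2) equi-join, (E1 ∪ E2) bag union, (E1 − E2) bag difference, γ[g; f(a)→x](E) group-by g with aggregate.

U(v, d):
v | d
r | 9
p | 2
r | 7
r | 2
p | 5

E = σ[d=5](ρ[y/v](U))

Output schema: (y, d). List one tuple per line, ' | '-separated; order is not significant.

Per-node cardinality:
  U → 5
  ρ[y/v](U) → 5
  σ[d=5](ρ[y/v](U)) → 1

== RESULT ==
y | d
p | 5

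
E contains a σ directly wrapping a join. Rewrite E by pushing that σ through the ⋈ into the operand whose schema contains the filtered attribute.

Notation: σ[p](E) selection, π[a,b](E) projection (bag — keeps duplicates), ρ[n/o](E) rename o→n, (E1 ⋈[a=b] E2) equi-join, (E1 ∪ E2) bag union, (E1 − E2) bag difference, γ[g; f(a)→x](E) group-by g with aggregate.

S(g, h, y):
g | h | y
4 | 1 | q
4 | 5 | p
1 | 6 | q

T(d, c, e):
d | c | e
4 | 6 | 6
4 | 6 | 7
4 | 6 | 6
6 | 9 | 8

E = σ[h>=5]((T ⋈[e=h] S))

σ filters on h, owned by the right side.
E' = (T ⋈[e=h] σ[h>=5](S))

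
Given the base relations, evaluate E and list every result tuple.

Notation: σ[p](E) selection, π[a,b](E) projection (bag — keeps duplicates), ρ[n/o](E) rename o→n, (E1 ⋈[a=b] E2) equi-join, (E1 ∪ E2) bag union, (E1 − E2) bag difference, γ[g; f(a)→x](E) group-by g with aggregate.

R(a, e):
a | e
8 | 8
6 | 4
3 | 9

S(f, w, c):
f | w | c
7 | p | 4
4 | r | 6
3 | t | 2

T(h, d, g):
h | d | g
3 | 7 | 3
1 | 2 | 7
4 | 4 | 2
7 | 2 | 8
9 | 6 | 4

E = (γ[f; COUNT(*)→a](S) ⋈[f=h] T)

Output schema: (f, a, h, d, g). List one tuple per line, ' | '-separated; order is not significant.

Per-node cardinality:
  S → 3
  γ[f; COUNT(*)→a](S) → 3
  T → 5
  (γ[f; COUNT(*)→a](S) ⋈[f=h] T) → 3

== RESULT ==
f | a | h | d | g
3 | 1 | 3 | 7 | 3
4 | 1 | 4 | 4 | 2
7 | 1 | 7 | 2 | 8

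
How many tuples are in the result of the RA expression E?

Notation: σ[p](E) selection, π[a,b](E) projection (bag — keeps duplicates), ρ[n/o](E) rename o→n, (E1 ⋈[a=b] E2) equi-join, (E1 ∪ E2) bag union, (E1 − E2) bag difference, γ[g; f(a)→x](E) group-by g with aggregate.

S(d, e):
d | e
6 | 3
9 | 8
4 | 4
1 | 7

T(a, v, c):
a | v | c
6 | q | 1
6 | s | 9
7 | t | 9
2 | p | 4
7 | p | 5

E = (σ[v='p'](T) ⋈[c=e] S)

Subexpression sizes:
  T → 5
  σ[v='p'](T) → 2
  S → 4
  (σ[v='p'](T) ⋈[c=e] S) → 1

|E| = 1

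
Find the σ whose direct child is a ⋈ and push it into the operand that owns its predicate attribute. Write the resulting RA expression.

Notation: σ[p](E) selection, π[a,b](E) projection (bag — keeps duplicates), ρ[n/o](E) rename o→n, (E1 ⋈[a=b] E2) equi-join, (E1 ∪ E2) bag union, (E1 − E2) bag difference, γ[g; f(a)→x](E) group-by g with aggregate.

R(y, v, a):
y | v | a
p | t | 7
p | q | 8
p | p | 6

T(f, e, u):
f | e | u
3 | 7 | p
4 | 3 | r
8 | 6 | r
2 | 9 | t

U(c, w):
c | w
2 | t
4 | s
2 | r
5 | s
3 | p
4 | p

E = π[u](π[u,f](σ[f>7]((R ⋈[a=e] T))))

σ filters on f, owned by the right side.
E' = π[u](π[u,f]((R ⋈[a=e] σ[f>7](T))))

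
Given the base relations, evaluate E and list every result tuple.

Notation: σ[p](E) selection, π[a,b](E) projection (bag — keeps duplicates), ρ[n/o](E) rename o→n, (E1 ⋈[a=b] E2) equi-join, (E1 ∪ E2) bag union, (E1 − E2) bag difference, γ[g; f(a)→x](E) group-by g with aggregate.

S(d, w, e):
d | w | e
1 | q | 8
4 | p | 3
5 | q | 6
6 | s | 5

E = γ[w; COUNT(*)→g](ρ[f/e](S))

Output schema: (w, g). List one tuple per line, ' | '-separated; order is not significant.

Per-node cardinality:
  S → 4
  ρ[f/e](S) → 4
  γ[w; COUNT(*)→g](ρ[f/e](S)) → 3

== RESULT ==
w | g
p | 1
q | 2
s | 1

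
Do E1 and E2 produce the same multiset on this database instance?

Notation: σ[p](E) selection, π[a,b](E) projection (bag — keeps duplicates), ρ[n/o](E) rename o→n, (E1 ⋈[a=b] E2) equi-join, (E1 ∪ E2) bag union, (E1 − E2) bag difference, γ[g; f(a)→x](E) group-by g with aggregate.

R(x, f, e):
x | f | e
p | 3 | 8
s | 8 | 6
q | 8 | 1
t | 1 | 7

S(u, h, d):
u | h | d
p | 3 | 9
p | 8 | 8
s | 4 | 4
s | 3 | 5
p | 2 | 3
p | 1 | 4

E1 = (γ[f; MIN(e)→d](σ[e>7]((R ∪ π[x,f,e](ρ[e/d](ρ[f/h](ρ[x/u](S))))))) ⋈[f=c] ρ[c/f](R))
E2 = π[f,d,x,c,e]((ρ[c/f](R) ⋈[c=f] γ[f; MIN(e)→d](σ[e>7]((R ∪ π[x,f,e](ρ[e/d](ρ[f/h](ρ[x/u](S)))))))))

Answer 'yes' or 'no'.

E1 row counts bottom-up:
  R → 4
  S → 6
  ρ[x/u](S) → 6
  ρ[f/h](ρ[x/u](S)) → 6
  ρ[e/d](ρ[f/h](ρ[x/u](S))) → 6
  π[x,f,e](ρ[e/d](ρ[f/h](ρ[x/u](S)))) → 6
  (R ∪ π[x,f,e](ρ[e/d](ρ[f/h](ρ[x/u](S))))) → 10
  σ[e>7]((R ∪ π[x,f,e](ρ[e/d](ρ[f/h](ρ[x/u](S)))))) → 3
  γ[f; MIN(e)→d](σ[e>7]((R ∪ π[x,f,e](ρ[e/d](ρ[f/h](ρ[x/u](S))))))) → 2
  R → 4
  ρ[c/f](R) → 4
  (γ[f; MIN(e)→d](σ[e>7]((R ∪ π[x,f,e](ρ[e/d](ρ[f/h](ρ[x/u](S))))))) ⋈[f=c] ρ[c/f](R)) → 3
E2 row counts bottom-up:
  R → 4
  ρ[c/f](R) → 4
  R → 4
  S → 6
  ρ[x/u](S) → 6
  ρ[f/h](ρ[x/u](S)) → 6
  ρ[e/d](ρ[f/h](ρ[x/u](S))) → 6
  π[x,f,e](ρ[e/d](ρ[f/h](ρ[x/u](S)))) → 6
  (R ∪ π[x,f,e](ρ[e/d](ρ[f/h](ρ[x/u](S))))) → 10
  σ[e>7]((R ∪ π[x,f,e](ρ[e/d](ρ[f/h](ρ[x/u](S)))))) → 3
  γ[f; MIN(e)→d](σ[e>7]((R ∪ π[x,f,e](ρ[e/d](ρ[f/h](ρ[x/u](S))))))) → 2
  (ρ[c/f](R) ⋈[c=f] γ[f; MIN(e)→d](σ[e>7]((R ∪ π[x,f,e](ρ[e/d](ρ[f/h](ρ[x/u](S)))))))) → 3
  π[f,d,x,c,e]((ρ[c/f](R) ⋈[c=f] γ[f; MIN(e)→d](σ[e>7]((R ∪ π[x,f,e](ρ[e/d](ρ[f/h](ρ[x/u](S))))))))) → 3

E1 and E2 produce the same multiset:
f | d | x | c | e
3 | 8 | p | 3 | 8
8 | 8 | q | 8 | 1
8 | 8 | s | 8 | 6

yes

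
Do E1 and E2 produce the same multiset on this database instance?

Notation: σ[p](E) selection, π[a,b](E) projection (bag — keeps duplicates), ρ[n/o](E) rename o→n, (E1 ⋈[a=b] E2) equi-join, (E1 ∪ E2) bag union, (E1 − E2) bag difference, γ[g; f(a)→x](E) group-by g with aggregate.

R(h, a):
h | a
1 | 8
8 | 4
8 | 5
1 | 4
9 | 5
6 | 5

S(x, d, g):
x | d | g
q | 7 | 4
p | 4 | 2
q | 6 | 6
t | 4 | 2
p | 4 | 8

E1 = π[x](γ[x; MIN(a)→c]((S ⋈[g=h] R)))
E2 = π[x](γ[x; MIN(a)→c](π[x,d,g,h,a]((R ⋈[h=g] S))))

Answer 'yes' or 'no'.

E1 row counts bottom-up:
  S → 5
  R → 6
  (S ⋈[g=h] R) → 3
  γ[x; MIN(a)→c]((S ⋈[g=h] R)) → 2
  π[x](γ[x; MIN(a)→c]((S ⋈[g=h] R))) → 2
E2 row counts bottom-up:
  R → 6
  S → 5
  (R ⋈[h=g] S) → 3
  π[x,d,g,h,a]((R ⋈[h=g] S)) → 3
  γ[x; MIN(a)→c](π[x,d,g,h,a]((R ⋈[h=g] S))) → 2
  π[x](γ[x; MIN(a)→c](π[x,d,g,h,a]((R ⋈[h=g] S)))) → 2

E1 and E2 produce the same multiset:
x
p
q

yes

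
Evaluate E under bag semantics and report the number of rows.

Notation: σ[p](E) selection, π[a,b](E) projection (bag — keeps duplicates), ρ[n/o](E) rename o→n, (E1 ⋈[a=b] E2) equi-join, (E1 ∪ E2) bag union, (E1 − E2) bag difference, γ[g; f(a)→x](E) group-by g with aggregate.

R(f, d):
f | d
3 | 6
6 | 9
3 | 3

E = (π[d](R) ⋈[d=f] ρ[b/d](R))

Row counts bottom-up:
  R → 3
  π[d](R) → 3
  R → 3
  ρ[b/d](R) → 3
  (π[d](R) ⋈[d=f] ρ[b/d](R)) → 3

|E| = 3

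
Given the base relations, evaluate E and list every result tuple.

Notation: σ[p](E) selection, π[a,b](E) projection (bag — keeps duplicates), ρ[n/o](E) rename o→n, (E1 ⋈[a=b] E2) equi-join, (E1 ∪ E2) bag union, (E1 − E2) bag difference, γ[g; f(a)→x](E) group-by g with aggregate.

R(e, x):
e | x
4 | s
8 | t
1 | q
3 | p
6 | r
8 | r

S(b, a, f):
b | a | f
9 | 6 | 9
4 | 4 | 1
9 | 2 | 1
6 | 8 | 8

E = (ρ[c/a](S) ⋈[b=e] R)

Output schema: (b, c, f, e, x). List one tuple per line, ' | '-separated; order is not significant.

Subexpression sizes:
  S → 4
  ρ[c/a](S) → 4
  R → 6
  (ρ[c/a](S) ⋈[b=e] R) → 2

== RESULT ==
b | c | f | e | x
4 | 4 | 1 | 4 | s
6 | 8 | 8 | 6 | r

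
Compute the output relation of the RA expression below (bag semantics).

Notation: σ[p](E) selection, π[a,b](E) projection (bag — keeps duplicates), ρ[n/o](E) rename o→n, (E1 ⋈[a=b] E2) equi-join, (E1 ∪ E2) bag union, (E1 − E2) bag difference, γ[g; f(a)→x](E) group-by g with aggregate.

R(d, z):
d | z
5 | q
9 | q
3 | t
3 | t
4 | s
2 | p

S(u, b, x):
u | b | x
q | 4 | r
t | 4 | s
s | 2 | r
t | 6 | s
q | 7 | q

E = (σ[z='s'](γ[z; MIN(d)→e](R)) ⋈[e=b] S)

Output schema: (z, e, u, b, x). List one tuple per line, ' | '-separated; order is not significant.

Stepwise |·|:
  R → 6
  γ[z; MIN(d)→e](R) → 4
  σ[z='s'](γ[z; MIN(d)→e](R)) → 1
  S → 5
  (σ[z='s'](γ[z; MIN(d)→e](R)) ⋈[e=b] S) → 2

== RESULT ==
z | e | u | b | x
s | 4 | q | 4 | r
s | 4 | t | 4 | s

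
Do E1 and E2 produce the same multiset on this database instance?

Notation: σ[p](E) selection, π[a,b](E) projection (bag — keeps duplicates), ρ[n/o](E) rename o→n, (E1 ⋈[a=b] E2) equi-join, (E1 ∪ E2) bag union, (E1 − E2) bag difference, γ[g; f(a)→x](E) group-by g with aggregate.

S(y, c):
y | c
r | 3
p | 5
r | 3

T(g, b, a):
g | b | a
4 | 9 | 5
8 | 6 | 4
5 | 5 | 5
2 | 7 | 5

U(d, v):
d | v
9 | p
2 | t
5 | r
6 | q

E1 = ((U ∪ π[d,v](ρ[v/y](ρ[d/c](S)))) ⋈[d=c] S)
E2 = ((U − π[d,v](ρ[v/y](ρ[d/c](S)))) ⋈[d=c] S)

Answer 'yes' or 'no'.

E1 row counts bottom-up:
  U → 4
  S → 3
  ρ[d/c](S) → 3
  ρ[v/y](ρ[d/c](S)) → 3
  π[d,v](ρ[v/y](ρ[d/c](S))) → 3
  (U ∪ π[d,v](ρ[v/y](ρ[d/c](S)))) → 7
  S → 3
  ((U ∪ π[d,v](ρ[v/y](ρ[d/c](S)))) ⋈[d=c] S) → 6
E2 row counts bottom-up:
  U → 4
  S → 3
  ρ[d/c](S) → 3
  ρ[v/y](ρ[d/c](S)) → 3
  π[d,v](ρ[v/y](ρ[d/c](S))) → 3
  (U − π[d,v](ρ[v/y](ρ[d/c](S)))) → 4
  S → 3
  ((U − π[d,v](ρ[v/y](ρ[d/c](S)))) ⋈[d=c] S) → 1

E1 result:
d | v | y | c
3 | r | r | 3
3 | r | r | 3
3 | r | r | 3
3 | r | r | 3
5 | p | p | 5
5 | r | p | 5
E2 result:
d | v | y | c
5 | r | p | 5
Witness: (5, 'p', 'p', 5) appears 1× in E1 but 0× in E2.

no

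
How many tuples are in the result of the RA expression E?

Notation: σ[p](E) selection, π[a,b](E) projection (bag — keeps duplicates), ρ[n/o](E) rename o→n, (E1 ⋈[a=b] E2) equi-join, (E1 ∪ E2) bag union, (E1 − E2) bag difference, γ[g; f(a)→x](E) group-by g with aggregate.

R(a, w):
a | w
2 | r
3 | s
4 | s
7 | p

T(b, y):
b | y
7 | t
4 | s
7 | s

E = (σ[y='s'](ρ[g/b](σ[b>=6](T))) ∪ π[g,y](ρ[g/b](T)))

Row counts bottom-up:
  T → 3
  σ[b>=6](T) → 2
  ρ[g/b](σ[b>=6](T)) → 2
  σ[y='s'](ρ[g/b](σ[b>=6](T))) → 1
  T → 3
  ρ[g/b](T) → 3
  π[g,y](ρ[g/b](T)) → 3
  (σ[y='s'](ρ[g/b](σ[b>=6](T))) ∪ π[g,y](ρ[g/b](T))) → 4

|E| = 4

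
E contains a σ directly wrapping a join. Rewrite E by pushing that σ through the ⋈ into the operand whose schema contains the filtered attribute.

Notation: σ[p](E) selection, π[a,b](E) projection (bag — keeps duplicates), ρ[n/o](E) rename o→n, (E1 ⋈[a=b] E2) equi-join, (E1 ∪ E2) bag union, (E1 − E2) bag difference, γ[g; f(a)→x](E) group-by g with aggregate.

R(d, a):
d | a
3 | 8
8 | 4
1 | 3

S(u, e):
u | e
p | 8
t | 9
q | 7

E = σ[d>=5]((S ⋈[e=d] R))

σ filters on d, owned by the right side.
E' = (S ⋈[e=d] σ[d>=5](R))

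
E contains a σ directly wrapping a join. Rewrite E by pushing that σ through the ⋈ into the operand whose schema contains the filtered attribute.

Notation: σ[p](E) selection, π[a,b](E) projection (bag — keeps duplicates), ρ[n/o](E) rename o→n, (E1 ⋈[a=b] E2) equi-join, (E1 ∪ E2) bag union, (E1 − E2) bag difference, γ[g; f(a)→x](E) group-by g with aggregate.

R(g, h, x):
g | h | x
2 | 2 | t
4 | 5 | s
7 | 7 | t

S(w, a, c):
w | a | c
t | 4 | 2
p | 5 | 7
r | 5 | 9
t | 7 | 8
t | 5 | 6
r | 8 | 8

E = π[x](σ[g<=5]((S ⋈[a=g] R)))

σ filters on g, owned by the right side.
E' = π[x]((S ⋈[a=g] σ[g<=5](R)))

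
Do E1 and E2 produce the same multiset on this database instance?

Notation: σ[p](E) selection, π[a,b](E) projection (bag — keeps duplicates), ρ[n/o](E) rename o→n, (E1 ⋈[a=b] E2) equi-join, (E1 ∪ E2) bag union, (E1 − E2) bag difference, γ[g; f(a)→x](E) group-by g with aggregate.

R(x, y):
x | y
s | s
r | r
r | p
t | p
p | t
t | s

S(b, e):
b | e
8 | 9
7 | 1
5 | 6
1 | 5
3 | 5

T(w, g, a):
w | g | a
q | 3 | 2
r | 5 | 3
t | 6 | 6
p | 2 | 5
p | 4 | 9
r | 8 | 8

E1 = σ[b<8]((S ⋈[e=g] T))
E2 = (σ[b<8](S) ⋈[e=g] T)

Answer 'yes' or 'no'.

E1 per-node cardinality:
  S → 5
  T → 6
  (S ⋈[e=g] T) → 3
  σ[b<8]((S ⋈[e=g] T)) → 3
E2 per-node cardinality:
  S → 5
  σ[b<8](S) → 4
  T → 6
  (σ[b<8](S) ⋈[e=g] T) → 3

E1 and E2 produce the same multiset:
b | e | w | g | a
1 | 5 | r | 5 | 3
3 | 5 | r | 5 | 3
5 | 6 | t | 6 | 6

yes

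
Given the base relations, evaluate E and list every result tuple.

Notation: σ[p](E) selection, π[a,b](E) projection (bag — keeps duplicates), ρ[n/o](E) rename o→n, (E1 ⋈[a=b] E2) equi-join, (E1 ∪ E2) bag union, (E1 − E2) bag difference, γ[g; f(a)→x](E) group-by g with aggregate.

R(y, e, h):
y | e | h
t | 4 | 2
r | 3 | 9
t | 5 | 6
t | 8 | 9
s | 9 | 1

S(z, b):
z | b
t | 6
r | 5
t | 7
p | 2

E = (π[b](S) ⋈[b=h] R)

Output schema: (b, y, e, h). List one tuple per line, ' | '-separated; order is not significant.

Subexpression sizes:
  S → 4
  π[b](S) → 4
  R → 5
  (π[b](S) ⋈[b=h] R) → 2

== RESULT ==
b | y | e | h
2 | t | 4 | 2
6 | t | 5 | 6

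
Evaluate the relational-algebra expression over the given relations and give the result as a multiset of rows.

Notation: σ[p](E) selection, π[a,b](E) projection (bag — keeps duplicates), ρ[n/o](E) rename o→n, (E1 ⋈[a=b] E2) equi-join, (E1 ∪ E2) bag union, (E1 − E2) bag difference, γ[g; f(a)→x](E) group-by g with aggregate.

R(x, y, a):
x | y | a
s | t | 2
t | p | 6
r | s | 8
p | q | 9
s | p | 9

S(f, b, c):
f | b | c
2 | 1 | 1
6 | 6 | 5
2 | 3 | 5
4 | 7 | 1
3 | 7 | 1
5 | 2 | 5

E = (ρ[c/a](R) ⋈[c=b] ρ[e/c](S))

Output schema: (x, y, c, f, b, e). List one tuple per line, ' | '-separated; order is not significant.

Per-node cardinality:
  R → 5
  ρ[c/a](R) → 5
  S → 6
  ρ[e/c](S) → 6
  (ρ[c/a](R) ⋈[c=b] ρ[e/c](S)) → 2

== RESULT ==
x | y | c | f | b | e
s | t | 2 | 5 | 2 | 5
t | p | 6 | 6 | 6 | 5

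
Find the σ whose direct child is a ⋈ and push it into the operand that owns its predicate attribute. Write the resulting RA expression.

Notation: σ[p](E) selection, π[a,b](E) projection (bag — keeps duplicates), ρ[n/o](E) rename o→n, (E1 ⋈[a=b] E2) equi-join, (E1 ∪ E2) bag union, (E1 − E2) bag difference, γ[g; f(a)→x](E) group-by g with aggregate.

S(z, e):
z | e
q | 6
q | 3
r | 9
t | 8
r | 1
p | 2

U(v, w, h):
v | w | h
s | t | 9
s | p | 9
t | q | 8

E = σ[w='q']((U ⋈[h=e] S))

σ filters on w, owned by the left side.
E' = (σ[w='q'](U) ⋈[h=e] S)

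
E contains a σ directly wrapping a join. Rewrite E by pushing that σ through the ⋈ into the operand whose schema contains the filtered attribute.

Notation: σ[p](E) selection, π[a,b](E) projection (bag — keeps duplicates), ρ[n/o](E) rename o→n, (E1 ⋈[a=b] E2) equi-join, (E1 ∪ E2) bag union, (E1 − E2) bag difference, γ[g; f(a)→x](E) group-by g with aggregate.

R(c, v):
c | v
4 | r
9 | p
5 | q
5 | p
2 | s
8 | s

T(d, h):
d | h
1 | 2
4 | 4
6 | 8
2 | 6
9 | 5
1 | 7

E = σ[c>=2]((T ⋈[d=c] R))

σ filters on c, owned by the right side.
E' = (T ⋈[d=c] σ[c>=2](R))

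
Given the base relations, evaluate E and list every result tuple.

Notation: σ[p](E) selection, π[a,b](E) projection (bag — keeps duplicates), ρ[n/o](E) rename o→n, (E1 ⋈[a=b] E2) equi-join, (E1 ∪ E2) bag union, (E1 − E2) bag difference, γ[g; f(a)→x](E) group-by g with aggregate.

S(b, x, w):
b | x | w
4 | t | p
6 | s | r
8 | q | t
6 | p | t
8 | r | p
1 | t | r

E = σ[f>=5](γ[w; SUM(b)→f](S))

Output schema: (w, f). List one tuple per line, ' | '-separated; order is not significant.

Stepwise |·|:
  S → 6
  γ[w; SUM(b)→f](S) → 3
  σ[f>=5](γ[w; SUM(b)→f](S)) → 3

== RESULT ==
w | f
p | 12
r | 7
t | 14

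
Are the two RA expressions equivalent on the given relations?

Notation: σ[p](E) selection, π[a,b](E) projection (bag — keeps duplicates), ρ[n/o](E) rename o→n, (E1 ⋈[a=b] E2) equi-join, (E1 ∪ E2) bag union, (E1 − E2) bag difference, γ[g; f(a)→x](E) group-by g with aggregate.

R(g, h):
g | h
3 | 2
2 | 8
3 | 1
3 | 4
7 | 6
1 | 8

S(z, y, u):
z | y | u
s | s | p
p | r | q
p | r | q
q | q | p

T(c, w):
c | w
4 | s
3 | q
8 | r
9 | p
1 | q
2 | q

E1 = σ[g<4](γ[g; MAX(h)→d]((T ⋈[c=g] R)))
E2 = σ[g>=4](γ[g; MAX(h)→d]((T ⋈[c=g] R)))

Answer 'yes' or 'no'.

E1 row counts bottom-up:
  T → 6
  R → 6
  (T ⋈[c=g] R) → 5
  γ[g; MAX(h)→d]((T ⋈[c=g] R)) → 3
  σ[g<4](γ[g; MAX(h)→d]((T ⋈[c=g] R))) → 3
E2 row counts bottom-up:
  T → 6
  R → 6
  (T ⋈[c=g] R) → 5
  γ[g; MAX(h)→d]((T ⋈[c=g] R)) → 3
  σ[g>=4](γ[g; MAX(h)→d]((T ⋈[c=g] R))) → 0

E1 result:
g | d
1 | 8
2 | 8
3 | 4
E2 result:
g | d
(0 rows)
Witness: (1, 8) appears 1× in E1 but 0× in E2.

no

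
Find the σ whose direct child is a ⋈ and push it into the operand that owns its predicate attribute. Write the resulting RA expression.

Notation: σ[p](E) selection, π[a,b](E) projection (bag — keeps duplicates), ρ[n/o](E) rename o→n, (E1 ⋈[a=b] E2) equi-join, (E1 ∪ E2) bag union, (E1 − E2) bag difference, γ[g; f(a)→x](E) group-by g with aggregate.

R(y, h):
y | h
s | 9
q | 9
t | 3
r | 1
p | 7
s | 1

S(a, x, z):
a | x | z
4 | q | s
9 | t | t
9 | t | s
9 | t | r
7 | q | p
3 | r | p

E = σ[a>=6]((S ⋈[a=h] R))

σ filters on a, owned by the left side.
E' = (σ[a>=6](S) ⋈[a=h] R)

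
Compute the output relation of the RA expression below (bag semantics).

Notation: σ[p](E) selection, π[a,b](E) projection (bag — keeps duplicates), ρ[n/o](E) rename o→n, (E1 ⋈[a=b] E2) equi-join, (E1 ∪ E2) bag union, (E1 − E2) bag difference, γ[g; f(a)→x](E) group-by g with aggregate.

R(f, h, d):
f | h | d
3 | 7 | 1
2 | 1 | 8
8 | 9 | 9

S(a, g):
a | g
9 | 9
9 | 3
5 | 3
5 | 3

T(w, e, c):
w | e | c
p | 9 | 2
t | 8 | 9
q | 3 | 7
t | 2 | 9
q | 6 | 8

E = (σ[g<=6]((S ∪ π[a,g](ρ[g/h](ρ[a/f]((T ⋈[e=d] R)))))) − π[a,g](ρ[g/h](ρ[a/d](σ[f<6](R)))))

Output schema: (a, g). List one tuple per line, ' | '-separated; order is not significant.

Stepwise |·|:
  S → 4
  T → 5
  R → 3
  (T ⋈[e=d] R) → 2
  ρ[a/f]((T ⋈[e=d] R)) → 2
  ρ[g/h](ρ[a/f]((T ⋈[e=d] R))) → 2
  π[a,g](ρ[g/h](ρ[a/f]((T ⋈[e=d] R)))) → 2
  (S ∪ π[a,g](ρ[g/h](ρ[a/f]((T ⋈[e=d] R))))) → 6
  σ[g<=6]((S ∪ π[a,g](ρ[g/h](ρ[a/f]((T ⋈[e=d] R)))))) → 4
  R → 3
  σ[f<6](R) → 2
  ρ[a/d](σ[f<6](R)) → 2
  ρ[g/h](ρ[a/d](σ[f<6](R))) → 2
  π[a,g](ρ[g/h](ρ[a/d](σ[f<6](R)))) → 2
  (σ[g<=6]((S ∪ π[a,g](ρ[g/h](ρ[a/f]((T ⋈[e=d] R)))))) − π[a,g](ρ[g/h](ρ[a/d](σ[f<6](R))))) → 4

== RESULT ==
a | g
2 | 1
5 | 3
5 | 3
9 | 3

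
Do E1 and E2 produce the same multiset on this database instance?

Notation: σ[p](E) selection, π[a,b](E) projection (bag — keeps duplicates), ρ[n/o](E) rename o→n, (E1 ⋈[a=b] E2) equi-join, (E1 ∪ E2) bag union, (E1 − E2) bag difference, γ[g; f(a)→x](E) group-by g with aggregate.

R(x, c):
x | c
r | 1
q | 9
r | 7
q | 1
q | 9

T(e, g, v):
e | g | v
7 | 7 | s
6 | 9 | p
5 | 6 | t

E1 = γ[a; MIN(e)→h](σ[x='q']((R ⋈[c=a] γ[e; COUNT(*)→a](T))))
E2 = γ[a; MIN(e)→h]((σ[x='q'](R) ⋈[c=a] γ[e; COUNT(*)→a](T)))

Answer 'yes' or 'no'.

E1 per-node cardinality:
  R → 5
  T → 3
  γ[e; COUNT(*)→a](T) → 3
  (R ⋈[c=a] γ[e; COUNT(*)→a](T)) → 6
  σ[x='q']((R ⋈[c=a] γ[e; COUNT(*)→a](T))) → 3
  γ[a; MIN(e)→h](σ[x='q']((R ⋈[c=a] γ[e; COUNT(*)→a](T)))) → 1
E2 per-node cardinality:
  R → 5
  σ[x='q'](R) → 3
  T → 3
  γ[e; COUNT(*)→a](T) → 3
  (σ[x='q'](R) ⋈[c=a] γ[e; COUNT(*)→a](T)) → 3
  γ[a; MIN(e)→h]((σ[x='q'](R) ⋈[c=a] γ[e; COUNT(*)→a](T))) → 1

E1 and E2 produce the same multiset:
a | h
1 | 5

yes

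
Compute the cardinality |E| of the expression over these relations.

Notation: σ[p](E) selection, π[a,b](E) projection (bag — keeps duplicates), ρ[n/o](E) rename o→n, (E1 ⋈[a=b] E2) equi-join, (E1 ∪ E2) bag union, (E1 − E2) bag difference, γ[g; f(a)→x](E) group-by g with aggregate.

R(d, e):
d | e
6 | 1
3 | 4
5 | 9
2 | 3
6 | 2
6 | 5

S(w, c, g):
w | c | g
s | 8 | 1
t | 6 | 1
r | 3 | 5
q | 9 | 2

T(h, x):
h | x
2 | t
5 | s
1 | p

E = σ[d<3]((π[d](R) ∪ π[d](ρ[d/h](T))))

Stepwise |·|:
  R → 6
  π[d](R) → 6
  T → 3
  ρ[d/h](T) → 3
  π[d](ρ[d/h](T)) → 3
  (π[d](R) ∪ π[d](ρ[d/h](T))) → 9
  σ[d<3]((π[d](R) ∪ π[d](ρ[d/h](T)))) → 3

|E| = 3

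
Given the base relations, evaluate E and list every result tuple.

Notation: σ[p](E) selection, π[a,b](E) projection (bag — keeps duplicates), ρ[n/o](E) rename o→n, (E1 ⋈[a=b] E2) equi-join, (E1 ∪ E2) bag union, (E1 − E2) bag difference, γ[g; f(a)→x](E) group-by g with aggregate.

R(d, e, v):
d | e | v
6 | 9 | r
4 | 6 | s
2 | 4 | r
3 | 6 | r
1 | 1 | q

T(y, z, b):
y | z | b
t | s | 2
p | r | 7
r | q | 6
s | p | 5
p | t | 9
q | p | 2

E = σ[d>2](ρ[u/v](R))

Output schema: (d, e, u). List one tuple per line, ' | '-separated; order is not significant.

Stepwise |·|:
  R → 5
  ρ[u/v](R) → 5
  σ[d>2](ρ[u/v](R)) → 3

== RESULT ==
d | e | u
3 | 6 | r
4 | 6 | s
6 | 9 | r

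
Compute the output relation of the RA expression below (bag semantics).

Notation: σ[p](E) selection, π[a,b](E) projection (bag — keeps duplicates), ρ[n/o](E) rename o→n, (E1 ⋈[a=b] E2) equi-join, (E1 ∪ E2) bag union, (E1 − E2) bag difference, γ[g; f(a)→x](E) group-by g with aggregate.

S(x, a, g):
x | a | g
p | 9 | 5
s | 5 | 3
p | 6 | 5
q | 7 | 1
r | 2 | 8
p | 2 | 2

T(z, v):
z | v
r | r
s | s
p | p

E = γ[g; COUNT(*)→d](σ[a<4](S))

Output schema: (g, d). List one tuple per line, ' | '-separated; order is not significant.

Per-node cardinality:
  S → 6
  σ[a<4](S) → 2
  γ[g; COUNT(*)→d](σ[a<4](S)) → 2

== RESULT ==
g | d
2 | 1
8 | 1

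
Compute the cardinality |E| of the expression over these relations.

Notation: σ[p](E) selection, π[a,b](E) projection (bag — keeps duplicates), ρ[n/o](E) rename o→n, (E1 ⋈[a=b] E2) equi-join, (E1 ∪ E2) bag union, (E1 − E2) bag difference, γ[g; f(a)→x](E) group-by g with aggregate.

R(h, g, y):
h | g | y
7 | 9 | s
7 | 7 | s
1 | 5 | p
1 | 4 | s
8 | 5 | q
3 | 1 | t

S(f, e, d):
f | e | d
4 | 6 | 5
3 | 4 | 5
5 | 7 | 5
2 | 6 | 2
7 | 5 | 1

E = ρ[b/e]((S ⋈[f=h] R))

Per-node cardinality:
  S → 5
  R → 6
  (S ⋈[f=h] R) → 3
  ρ[b/e]((S ⋈[f=h] R)) → 3

|E| = 3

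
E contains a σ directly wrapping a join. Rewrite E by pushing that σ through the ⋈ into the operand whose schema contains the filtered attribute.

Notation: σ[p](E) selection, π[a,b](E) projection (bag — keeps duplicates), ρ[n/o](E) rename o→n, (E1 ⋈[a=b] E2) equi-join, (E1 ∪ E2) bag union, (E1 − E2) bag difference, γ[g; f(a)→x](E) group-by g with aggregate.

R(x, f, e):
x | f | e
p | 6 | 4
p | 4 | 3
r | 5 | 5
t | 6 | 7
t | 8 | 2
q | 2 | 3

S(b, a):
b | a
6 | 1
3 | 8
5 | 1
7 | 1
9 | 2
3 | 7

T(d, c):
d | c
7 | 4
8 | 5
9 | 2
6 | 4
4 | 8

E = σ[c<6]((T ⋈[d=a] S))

σ filters on c, owned by the left side.
E' = (σ[c<6](T) ⋈[d=a] S)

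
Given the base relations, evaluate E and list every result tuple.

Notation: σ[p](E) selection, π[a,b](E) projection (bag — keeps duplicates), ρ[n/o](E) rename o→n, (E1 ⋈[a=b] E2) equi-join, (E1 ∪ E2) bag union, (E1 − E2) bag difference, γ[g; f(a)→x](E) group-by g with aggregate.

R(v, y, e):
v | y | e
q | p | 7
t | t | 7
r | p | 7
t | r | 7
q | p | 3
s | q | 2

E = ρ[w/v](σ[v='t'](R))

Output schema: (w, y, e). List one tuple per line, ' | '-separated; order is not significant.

Per-node cardinality:
  R → 6
  σ[v='t'](R) → 2
  ρ[w/v](σ[v='t'](R)) → 2

== RESULT ==
w | y | e
t | r | 7
t | t | 7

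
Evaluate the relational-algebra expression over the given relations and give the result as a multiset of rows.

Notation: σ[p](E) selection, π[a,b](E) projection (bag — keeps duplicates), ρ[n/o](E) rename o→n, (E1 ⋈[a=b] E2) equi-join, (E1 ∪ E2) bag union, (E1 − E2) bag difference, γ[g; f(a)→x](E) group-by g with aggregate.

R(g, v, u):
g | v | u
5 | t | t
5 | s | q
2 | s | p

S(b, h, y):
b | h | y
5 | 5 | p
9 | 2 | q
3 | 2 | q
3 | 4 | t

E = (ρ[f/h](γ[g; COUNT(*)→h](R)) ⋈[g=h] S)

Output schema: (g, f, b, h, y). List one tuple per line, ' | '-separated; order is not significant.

Per-node cardinality:
  R → 3
  γ[g; COUNT(*)→h](R) → 2
  ρ[f/h](γ[g; COUNT(*)→h](R)) → 2
  S → 4
  (ρ[f/h](γ[g; COUNT(*)→h](R)) ⋈[g=h] S) → 3

== RESULT ==
g | f | b | h | y
2 | 1 | 3 | 2 | q
2 | 1 | 9 | 2 | q
5 | 2 | 5 | 5 | p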